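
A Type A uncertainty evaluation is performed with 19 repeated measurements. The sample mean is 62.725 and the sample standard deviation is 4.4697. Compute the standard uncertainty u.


The standard uncertainty for Type A evaluation is u = s / sqrt(n).
u = 4.4697 / sqrt(19)
u = 4.4697 / 4.3589
u = 1.0254

1.0254


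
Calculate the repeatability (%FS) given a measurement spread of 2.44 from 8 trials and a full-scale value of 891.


Repeatability = (spread / full scale) * 100%.
R = (2.44 / 891) * 100
R = 0.274 %FS

0.274 %FS


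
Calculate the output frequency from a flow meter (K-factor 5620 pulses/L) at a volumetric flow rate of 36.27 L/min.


Frequency = K * Q / 60 (converting L/min to L/s).
f = 5620 * 36.27 / 60
f = 203837.4 / 60
f = 3397.29 Hz

3397.29 Hz


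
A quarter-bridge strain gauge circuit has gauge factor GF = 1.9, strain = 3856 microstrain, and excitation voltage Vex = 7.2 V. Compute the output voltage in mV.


Quarter bridge output: Vout = (GF * epsilon * Vex) / 4.
Vout = (1.9 * 3856e-6 * 7.2) / 4
Vout = 0.05275008 / 4 V
Vout = 0.01318752 V = 13.1875 mV

13.1875 mV


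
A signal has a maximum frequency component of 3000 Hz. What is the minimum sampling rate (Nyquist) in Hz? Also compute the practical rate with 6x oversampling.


By Nyquist theorem, fs_min = 2 * fmax.
fs_min = 2 * 3000 = 6000 Hz
Practical rate = 6 * fs_min = 6 * 6000 = 36000 Hz

fs_min = 6000 Hz, fs_practical = 36000 Hz


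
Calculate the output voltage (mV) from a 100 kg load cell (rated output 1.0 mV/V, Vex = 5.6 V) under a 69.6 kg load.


Vout = rated_output * Vex * (load / capacity).
Vout = 1.0 * 5.6 * (69.6 / 100)
Vout = 1.0 * 5.6 * 0.696
Vout = 3.898 mV

3.898 mV


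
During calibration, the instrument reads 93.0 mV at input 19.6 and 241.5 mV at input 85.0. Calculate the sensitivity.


Sensitivity = (y2 - y1) / (x2 - x1).
S = (241.5 - 93.0) / (85.0 - 19.6)
S = 148.5 / 65.4
S = 2.2706 mV/unit

2.2706 mV/unit


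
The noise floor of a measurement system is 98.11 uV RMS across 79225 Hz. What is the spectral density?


Noise spectral density = Vrms / sqrt(BW).
NSD = 98.11 / sqrt(79225)
NSD = 98.11 / 281.4694
NSD = 0.3486 uV/sqrt(Hz)

0.3486 uV/sqrt(Hz)


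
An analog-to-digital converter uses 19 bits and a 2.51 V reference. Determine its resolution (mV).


The resolution (LSB) of an ADC is Vref / 2^n.
LSB = 2.51 / 2^19
LSB = 2.51 / 524288
LSB = 4.79e-06 V = 0.00478745 mV

0.00478745 mV


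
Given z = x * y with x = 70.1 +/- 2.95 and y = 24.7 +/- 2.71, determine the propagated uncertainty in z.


For a product z = x*y, the relative uncertainty is:
uz/z = sqrt((ux/x)^2 + (uy/y)^2)
Relative uncertainties: ux/x = 2.95/70.1 = 0.042083
uy/y = 2.71/24.7 = 0.109717
z = 70.1 * 24.7 = 1731.5
uz = 1731.5 * sqrt(0.042083^2 + 0.109717^2) = 203.466

203.466


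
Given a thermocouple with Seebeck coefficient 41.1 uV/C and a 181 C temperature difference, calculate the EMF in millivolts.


The thermocouple output V = sensitivity * dT.
V = 41.1 uV/C * 181 C
V = 7439.1 uV
V = 7.439 mV

7.439 mV


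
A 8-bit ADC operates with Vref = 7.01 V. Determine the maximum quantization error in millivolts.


The maximum quantization error is +/- LSB/2.
LSB = Vref / 2^n = 7.01 / 256 = 0.02738281 V
Max error = LSB / 2 = 0.02738281 / 2 = 0.01369141 V
Max error = 13.6914 mV

13.6914 mV


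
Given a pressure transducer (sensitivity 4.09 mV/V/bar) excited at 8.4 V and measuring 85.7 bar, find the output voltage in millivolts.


Output = sensitivity * Vex * P.
Vout = 4.09 * 8.4 * 85.7
Vout = 34.356 * 85.7
Vout = 2944.31 mV

2944.31 mV


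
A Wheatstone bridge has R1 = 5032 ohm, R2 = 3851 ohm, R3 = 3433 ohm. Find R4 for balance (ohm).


At balance: R1*R4 = R2*R3, so R4 = R2*R3/R1.
R4 = 3851 * 3433 / 5032
R4 = 13220483 / 5032
R4 = 2627.28 ohm

2627.28 ohm


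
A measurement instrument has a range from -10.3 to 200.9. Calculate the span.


Span = upper range - lower range.
Span = 200.9 - (-10.3)
Span = 211.2

211.2


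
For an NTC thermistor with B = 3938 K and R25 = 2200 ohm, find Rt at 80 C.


NTC thermistor equation: Rt = R25 * exp(B * (1/T - 1/T25)).
T in Kelvin: 353.15 K, T25 = 298.15 K
1/T - 1/T25 = 1/353.15 - 1/298.15 = -0.00052236
B * (1/T - 1/T25) = 3938 * -0.00052236 = -2.057
Rt = 2200 * exp(-2.057) = 281.2 ohm

281.2 ohm


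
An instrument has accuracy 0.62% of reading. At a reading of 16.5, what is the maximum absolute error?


Absolute error = (accuracy% / 100) * reading.
Error = (0.62 / 100) * 16.5
Error = 0.0062 * 16.5
Error = 0.1023

0.1023


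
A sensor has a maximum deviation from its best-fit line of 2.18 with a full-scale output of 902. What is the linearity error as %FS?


Linearity error = (max deviation / full scale) * 100%.
Linearity = (2.18 / 902) * 100
Linearity = 0.242 %FS

0.242 %FS


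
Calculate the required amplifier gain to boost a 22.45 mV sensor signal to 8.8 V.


Gain = Vout / Vin (converting to same units).
G = 8.8 V / 22.45 mV
G = 8800.0 mV / 22.45 mV
G = 391.98

391.98


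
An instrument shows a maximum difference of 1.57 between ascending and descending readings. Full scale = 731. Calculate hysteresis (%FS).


Hysteresis = (max difference / full scale) * 100%.
H = (1.57 / 731) * 100
H = 0.215 %FS

0.215 %FS


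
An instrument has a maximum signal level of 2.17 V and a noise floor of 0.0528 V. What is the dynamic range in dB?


Dynamic range = 20 * log10(Vmax / Vnoise).
DR = 20 * log10(2.17 / 0.0528)
DR = 20 * log10(41.1)
DR = 32.28 dB

32.28 dB


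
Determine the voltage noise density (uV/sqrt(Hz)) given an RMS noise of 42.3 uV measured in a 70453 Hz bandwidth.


Noise spectral density = Vrms / sqrt(BW).
NSD = 42.3 / sqrt(70453)
NSD = 42.3 / 265.4298
NSD = 0.1594 uV/sqrt(Hz)

0.1594 uV/sqrt(Hz)


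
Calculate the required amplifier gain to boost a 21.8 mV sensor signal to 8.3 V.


Gain = Vout / Vin (converting to same units).
G = 8.3 V / 21.8 mV
G = 8300.0 mV / 21.8 mV
G = 380.73

380.73


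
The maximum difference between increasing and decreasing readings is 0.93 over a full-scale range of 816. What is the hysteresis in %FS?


Hysteresis = (max difference / full scale) * 100%.
H = (0.93 / 816) * 100
H = 0.114 %FS

0.114 %FS


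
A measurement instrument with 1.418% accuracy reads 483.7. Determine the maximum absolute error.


Absolute error = (accuracy% / 100) * reading.
Error = (1.418 / 100) * 483.7
Error = 0.01418 * 483.7
Error = 6.8589

6.8589


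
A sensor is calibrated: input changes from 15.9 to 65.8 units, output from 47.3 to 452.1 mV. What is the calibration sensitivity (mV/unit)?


Sensitivity = (y2 - y1) / (x2 - x1).
S = (452.1 - 47.3) / (65.8 - 15.9)
S = 404.8 / 49.9
S = 8.1122 mV/unit

8.1122 mV/unit


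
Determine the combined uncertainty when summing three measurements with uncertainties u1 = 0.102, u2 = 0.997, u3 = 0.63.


For a sum of independent quantities, uc = sqrt(u1^2 + u2^2 + u3^2).
uc = sqrt(0.102^2 + 0.997^2 + 0.63^2)
uc = sqrt(0.010404 + 0.994009 + 0.3969)
uc = 1.1838

1.1838


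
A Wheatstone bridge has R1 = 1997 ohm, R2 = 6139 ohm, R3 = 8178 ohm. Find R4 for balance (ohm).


At balance: R1*R4 = R2*R3, so R4 = R2*R3/R1.
R4 = 6139 * 8178 / 1997
R4 = 50204742 / 1997
R4 = 25140.08 ohm

25140.08 ohm


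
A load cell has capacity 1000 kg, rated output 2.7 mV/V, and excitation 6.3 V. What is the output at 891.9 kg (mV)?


Vout = rated_output * Vex * (load / capacity).
Vout = 2.7 * 6.3 * (891.9 / 1000)
Vout = 2.7 * 6.3 * 0.8919
Vout = 15.171 mV

15.171 mV


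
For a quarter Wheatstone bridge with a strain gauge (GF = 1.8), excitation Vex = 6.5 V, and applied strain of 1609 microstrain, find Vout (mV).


Quarter bridge output: Vout = (GF * epsilon * Vex) / 4.
Vout = (1.8 * 1609e-6 * 6.5) / 4
Vout = 0.0188253 / 4 V
Vout = 0.00470633 V = 4.7063 mV

4.7063 mV


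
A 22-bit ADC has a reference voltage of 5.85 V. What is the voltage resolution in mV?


The resolution (LSB) of an ADC is Vref / 2^n.
LSB = 5.85 / 2^22
LSB = 5.85 / 4194304
LSB = 1.39e-06 V = 0.00139475 mV

0.00139475 mV


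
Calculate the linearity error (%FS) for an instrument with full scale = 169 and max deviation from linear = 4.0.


Linearity error = (max deviation / full scale) * 100%.
Linearity = (4.0 / 169) * 100
Linearity = 2.367 %FS

2.367 %FS


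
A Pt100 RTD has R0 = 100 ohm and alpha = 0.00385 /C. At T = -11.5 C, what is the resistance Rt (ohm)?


The RTD equation: Rt = R0 * (1 + alpha * T).
Rt = 100 * (1 + 0.00385 * -11.5)
Rt = 100 * (1 + -0.044275)
Rt = 100 * 0.955725
Rt = 95.573 ohm

95.573 ohm


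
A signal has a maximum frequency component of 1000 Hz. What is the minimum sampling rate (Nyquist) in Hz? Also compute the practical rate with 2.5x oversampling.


By Nyquist theorem, fs_min = 2 * fmax.
fs_min = 2 * 1000 = 2000 Hz
Practical rate = 2.5 * fs_min = 2.5 * 2000 = 5000 Hz

fs_min = 2000 Hz, fs_practical = 5000 Hz


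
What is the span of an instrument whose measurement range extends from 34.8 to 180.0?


Span = upper range - lower range.
Span = 180.0 - (34.8)
Span = 145.2

145.2


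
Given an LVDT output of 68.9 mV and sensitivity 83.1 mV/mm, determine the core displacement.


Displacement = Vout / sensitivity.
d = 68.9 / 83.1
d = 0.829 mm

0.829 mm


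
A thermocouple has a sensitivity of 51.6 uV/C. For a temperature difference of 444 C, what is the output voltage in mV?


The thermocouple output V = sensitivity * dT.
V = 51.6 uV/C * 444 C
V = 22910.4 uV
V = 22.91 mV

22.91 mV


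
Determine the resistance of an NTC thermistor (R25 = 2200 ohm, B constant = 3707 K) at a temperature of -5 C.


NTC thermistor equation: Rt = R25 * exp(B * (1/T - 1/T25)).
T in Kelvin: 268.15 K, T25 = 298.15 K
1/T - 1/T25 = 1/268.15 - 1/298.15 = 0.00037524
B * (1/T - 1/T25) = 3707 * 0.00037524 = 1.391
Rt = 2200 * exp(1.391) = 8841.6 ohm

8841.6 ohm


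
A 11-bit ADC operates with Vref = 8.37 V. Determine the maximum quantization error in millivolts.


The maximum quantization error is +/- LSB/2.
LSB = Vref / 2^n = 8.37 / 2048 = 0.00408691 V
Max error = LSB / 2 = 0.00408691 / 2 = 0.00204346 V
Max error = 2.0435 mV

2.0435 mV


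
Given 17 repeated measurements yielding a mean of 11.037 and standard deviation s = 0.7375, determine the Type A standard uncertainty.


The standard uncertainty for Type A evaluation is u = s / sqrt(n).
u = 0.7375 / sqrt(17)
u = 0.7375 / 4.1231
u = 0.1789

0.1789


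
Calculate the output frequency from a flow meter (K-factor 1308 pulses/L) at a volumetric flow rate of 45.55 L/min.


Frequency = K * Q / 60 (converting L/min to L/s).
f = 1308 * 45.55 / 60
f = 59579.4 / 60
f = 992.99 Hz

992.99 Hz


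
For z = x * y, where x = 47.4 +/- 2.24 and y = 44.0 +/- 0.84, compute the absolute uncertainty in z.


For a product z = x*y, the relative uncertainty is:
uz/z = sqrt((ux/x)^2 + (uy/y)^2)
Relative uncertainties: ux/x = 2.24/47.4 = 0.047257
uy/y = 0.84/44.0 = 0.019091
z = 47.4 * 44.0 = 2085.6
uz = 2085.6 * sqrt(0.047257^2 + 0.019091^2) = 106.299

106.299


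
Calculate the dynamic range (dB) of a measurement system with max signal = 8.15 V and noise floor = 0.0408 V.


Dynamic range = 20 * log10(Vmax / Vnoise).
DR = 20 * log10(8.15 / 0.0408)
DR = 20 * log10(199.75)
DR = 46.01 dB

46.01 dB


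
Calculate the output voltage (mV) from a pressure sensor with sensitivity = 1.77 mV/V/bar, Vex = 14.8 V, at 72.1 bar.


Output = sensitivity * Vex * P.
Vout = 1.77 * 14.8 * 72.1
Vout = 26.196 * 72.1
Vout = 1888.73 mV

1888.73 mV


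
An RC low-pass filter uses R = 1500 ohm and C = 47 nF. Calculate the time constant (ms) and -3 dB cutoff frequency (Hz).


Time constant: tau = R * C.
tau = 1500 * 4.70e-08 = 7.05e-05 s
tau = 0.0705 ms
Cutoff frequency: fc = 1 / (2*pi*R*C).
fc = 1 / (2*pi*7.05e-05) = 2257.52 Hz

tau = 0.0705 ms, fc = 2257.52 Hz


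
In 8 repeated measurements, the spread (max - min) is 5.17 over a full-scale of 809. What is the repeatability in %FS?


Repeatability = (spread / full scale) * 100%.
R = (5.17 / 809) * 100
R = 0.639 %FS

0.639 %FS


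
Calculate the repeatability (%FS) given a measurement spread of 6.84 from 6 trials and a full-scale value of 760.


Repeatability = (spread / full scale) * 100%.
R = (6.84 / 760) * 100
R = 0.9 %FS

0.9 %FS


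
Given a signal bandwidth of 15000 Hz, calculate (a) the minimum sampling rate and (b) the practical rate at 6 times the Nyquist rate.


By Nyquist theorem, fs_min = 2 * fmax.
fs_min = 2 * 15000 = 30000 Hz
Practical rate = 6 * fs_min = 6 * 30000 = 180000 Hz

fs_min = 30000 Hz, fs_practical = 180000 Hz


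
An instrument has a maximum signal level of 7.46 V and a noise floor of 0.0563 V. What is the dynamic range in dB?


Dynamic range = 20 * log10(Vmax / Vnoise).
DR = 20 * log10(7.46 / 0.0563)
DR = 20 * log10(132.5)
DR = 42.44 dB

42.44 dB


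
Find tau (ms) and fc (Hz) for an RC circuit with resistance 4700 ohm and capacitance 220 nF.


Time constant: tau = R * C.
tau = 4700 * 2.20e-07 = 0.001034 s
tau = 1.034 ms
Cutoff frequency: fc = 1 / (2*pi*R*C).
fc = 1 / (2*pi*0.001034) = 153.92 Hz

tau = 1.034 ms, fc = 153.92 Hz


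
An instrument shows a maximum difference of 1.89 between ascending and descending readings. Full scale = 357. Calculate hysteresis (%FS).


Hysteresis = (max difference / full scale) * 100%.
H = (1.89 / 357) * 100
H = 0.529 %FS

0.529 %FS


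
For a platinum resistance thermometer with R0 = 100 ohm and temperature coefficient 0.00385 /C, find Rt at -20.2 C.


The RTD equation: Rt = R0 * (1 + alpha * T).
Rt = 100 * (1 + 0.00385 * -20.2)
Rt = 100 * (1 + -0.07777)
Rt = 100 * 0.92223
Rt = 92.223 ohm

92.223 ohm


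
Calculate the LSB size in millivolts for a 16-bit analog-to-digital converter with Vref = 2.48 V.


The resolution (LSB) of an ADC is Vref / 2^n.
LSB = 2.48 / 2^16
LSB = 2.48 / 65536
LSB = 3.784e-05 V = 0.0378418 mV

0.0378418 mV


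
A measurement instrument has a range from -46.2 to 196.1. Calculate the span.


Span = upper range - lower range.
Span = 196.1 - (-46.2)
Span = 242.3

242.3


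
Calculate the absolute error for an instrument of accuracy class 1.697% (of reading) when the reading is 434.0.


Absolute error = (accuracy% / 100) * reading.
Error = (1.697 / 100) * 434.0
Error = 0.01697 * 434.0
Error = 7.365

7.365


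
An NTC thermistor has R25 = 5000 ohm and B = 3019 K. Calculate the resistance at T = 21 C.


NTC thermistor equation: Rt = R25 * exp(B * (1/T - 1/T25)).
T in Kelvin: 294.15 K, T25 = 298.15 K
1/T - 1/T25 = 1/294.15 - 1/298.15 = 4.561e-05
B * (1/T - 1/T25) = 3019 * 4.561e-05 = 0.1377
Rt = 5000 * exp(0.1377) = 5738.1 ohm

5738.1 ohm


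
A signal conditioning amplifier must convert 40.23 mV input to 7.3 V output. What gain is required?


Gain = Vout / Vin (converting to same units).
G = 7.3 V / 40.23 mV
G = 7300.0 mV / 40.23 mV
G = 181.46

181.46


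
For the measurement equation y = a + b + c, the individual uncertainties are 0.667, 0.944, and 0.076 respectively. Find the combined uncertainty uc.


For a sum of independent quantities, uc = sqrt(u1^2 + u2^2 + u3^2).
uc = sqrt(0.667^2 + 0.944^2 + 0.076^2)
uc = sqrt(0.444889 + 0.891136 + 0.005776)
uc = 1.1584

1.1584


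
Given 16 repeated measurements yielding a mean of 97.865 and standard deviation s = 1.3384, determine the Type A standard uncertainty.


The standard uncertainty for Type A evaluation is u = s / sqrt(n).
u = 1.3384 / sqrt(16)
u = 1.3384 / 4.0
u = 0.3346

0.3346


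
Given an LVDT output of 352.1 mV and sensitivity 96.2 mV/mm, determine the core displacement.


Displacement = Vout / sensitivity.
d = 352.1 / 96.2
d = 3.66 mm

3.66 mm


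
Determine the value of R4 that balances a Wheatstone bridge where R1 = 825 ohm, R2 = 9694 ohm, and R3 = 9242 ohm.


At balance: R1*R4 = R2*R3, so R4 = R2*R3/R1.
R4 = 9694 * 9242 / 825
R4 = 89591948 / 825
R4 = 108596.3 ohm

108596.3 ohm


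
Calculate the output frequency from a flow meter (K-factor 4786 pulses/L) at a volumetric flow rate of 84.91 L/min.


Frequency = K * Q / 60 (converting L/min to L/s).
f = 4786 * 84.91 / 60
f = 406379.26 / 60
f = 6772.99 Hz

6772.99 Hz


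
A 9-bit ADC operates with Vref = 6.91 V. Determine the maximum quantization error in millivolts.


The maximum quantization error is +/- LSB/2.
LSB = Vref / 2^n = 6.91 / 512 = 0.01349609 V
Max error = LSB / 2 = 0.01349609 / 2 = 0.00674805 V
Max error = 6.748 mV

6.748 mV


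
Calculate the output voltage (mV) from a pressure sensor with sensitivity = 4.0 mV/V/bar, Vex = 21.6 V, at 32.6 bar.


Output = sensitivity * Vex * P.
Vout = 4.0 * 21.6 * 32.6
Vout = 86.4 * 32.6
Vout = 2816.64 mV

2816.64 mV


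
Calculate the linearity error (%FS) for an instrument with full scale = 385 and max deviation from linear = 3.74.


Linearity error = (max deviation / full scale) * 100%.
Linearity = (3.74 / 385) * 100
Linearity = 0.971 %FS

0.971 %FS


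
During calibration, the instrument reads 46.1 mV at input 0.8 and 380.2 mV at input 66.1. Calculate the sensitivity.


Sensitivity = (y2 - y1) / (x2 - x1).
S = (380.2 - 46.1) / (66.1 - 0.8)
S = 334.1 / 65.3
S = 5.1164 mV/unit

5.1164 mV/unit


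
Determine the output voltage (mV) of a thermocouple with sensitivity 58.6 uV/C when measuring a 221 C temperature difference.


The thermocouple output V = sensitivity * dT.
V = 58.6 uV/C * 221 C
V = 12950.6 uV
V = 12.951 mV

12.951 mV


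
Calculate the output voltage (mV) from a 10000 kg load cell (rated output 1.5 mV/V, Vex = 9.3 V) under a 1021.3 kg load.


Vout = rated_output * Vex * (load / capacity).
Vout = 1.5 * 9.3 * (1021.3 / 10000)
Vout = 1.5 * 9.3 * 0.10213
Vout = 1.425 mV

1.425 mV


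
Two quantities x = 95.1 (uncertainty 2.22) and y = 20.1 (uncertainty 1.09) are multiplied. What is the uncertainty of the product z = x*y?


For a product z = x*y, the relative uncertainty is:
uz/z = sqrt((ux/x)^2 + (uy/y)^2)
Relative uncertainties: ux/x = 2.22/95.1 = 0.023344
uy/y = 1.09/20.1 = 0.054229
z = 95.1 * 20.1 = 1911.5
uz = 1911.5 * sqrt(0.023344^2 + 0.054229^2) = 112.855

112.855


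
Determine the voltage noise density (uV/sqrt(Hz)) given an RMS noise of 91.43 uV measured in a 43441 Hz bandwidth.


Noise spectral density = Vrms / sqrt(BW).
NSD = 91.43 / sqrt(43441)
NSD = 91.43 / 208.425
NSD = 0.4387 uV/sqrt(Hz)

0.4387 uV/sqrt(Hz)


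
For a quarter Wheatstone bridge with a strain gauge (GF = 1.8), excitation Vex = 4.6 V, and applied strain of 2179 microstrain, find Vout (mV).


Quarter bridge output: Vout = (GF * epsilon * Vex) / 4.
Vout = (1.8 * 2179e-6 * 4.6) / 4
Vout = 0.01804212 / 4 V
Vout = 0.00451053 V = 4.5105 mV

4.5105 mV


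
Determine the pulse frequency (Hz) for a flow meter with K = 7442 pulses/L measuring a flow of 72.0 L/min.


Frequency = K * Q / 60 (converting L/min to L/s).
f = 7442 * 72.0 / 60
f = 535824.0 / 60
f = 8930.4 Hz

8930.4 Hz


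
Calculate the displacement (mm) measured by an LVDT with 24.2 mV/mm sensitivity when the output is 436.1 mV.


Displacement = Vout / sensitivity.
d = 436.1 / 24.2
d = 18.021 mm

18.021 mm


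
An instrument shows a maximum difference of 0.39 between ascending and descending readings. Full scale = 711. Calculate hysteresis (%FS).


Hysteresis = (max difference / full scale) * 100%.
H = (0.39 / 711) * 100
H = 0.055 %FS

0.055 %FS


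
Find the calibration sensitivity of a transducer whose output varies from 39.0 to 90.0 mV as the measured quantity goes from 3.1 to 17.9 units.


Sensitivity = (y2 - y1) / (x2 - x1).
S = (90.0 - 39.0) / (17.9 - 3.1)
S = 51.0 / 14.8
S = 3.4459 mV/unit

3.4459 mV/unit


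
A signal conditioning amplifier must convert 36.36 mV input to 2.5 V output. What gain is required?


Gain = Vout / Vin (converting to same units).
G = 2.5 V / 36.36 mV
G = 2500.0 mV / 36.36 mV
G = 68.76

68.76


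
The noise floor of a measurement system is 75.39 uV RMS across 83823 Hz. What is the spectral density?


Noise spectral density = Vrms / sqrt(BW).
NSD = 75.39 / sqrt(83823)
NSD = 75.39 / 289.522
NSD = 0.2604 uV/sqrt(Hz)

0.2604 uV/sqrt(Hz)


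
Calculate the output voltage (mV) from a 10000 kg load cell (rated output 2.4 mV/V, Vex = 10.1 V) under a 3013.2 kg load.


Vout = rated_output * Vex * (load / capacity).
Vout = 2.4 * 10.1 * (3013.2 / 10000)
Vout = 2.4 * 10.1 * 0.30132
Vout = 7.304 mV

7.304 mV


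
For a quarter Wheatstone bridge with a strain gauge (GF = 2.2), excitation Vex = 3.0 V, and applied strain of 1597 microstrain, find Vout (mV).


Quarter bridge output: Vout = (GF * epsilon * Vex) / 4.
Vout = (2.2 * 1597e-6 * 3.0) / 4
Vout = 0.0105402 / 4 V
Vout = 0.00263505 V = 2.635 mV

2.635 mV


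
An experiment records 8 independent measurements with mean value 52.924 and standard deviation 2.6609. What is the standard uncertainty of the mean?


The standard uncertainty for Type A evaluation is u = s / sqrt(n).
u = 2.6609 / sqrt(8)
u = 2.6609 / 2.8284
u = 0.9408

0.9408


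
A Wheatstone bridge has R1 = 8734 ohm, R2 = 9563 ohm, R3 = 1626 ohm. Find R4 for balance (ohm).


At balance: R1*R4 = R2*R3, so R4 = R2*R3/R1.
R4 = 9563 * 1626 / 8734
R4 = 15549438 / 8734
R4 = 1780.33 ohm

1780.33 ohm


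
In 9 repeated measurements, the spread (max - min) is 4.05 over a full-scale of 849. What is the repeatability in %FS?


Repeatability = (spread / full scale) * 100%.
R = (4.05 / 849) * 100
R = 0.477 %FS

0.477 %FS


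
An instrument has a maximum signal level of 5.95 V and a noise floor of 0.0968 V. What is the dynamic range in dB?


Dynamic range = 20 * log10(Vmax / Vnoise).
DR = 20 * log10(5.95 / 0.0968)
DR = 20 * log10(61.47)
DR = 35.77 dB

35.77 dB


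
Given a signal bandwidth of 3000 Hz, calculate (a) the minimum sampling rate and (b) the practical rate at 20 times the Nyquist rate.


By Nyquist theorem, fs_min = 2 * fmax.
fs_min = 2 * 3000 = 6000 Hz
Practical rate = 20 * fs_min = 20 * 6000 = 120000 Hz

fs_min = 6000 Hz, fs_practical = 120000 Hz


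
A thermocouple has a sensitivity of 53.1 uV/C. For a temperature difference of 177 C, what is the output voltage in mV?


The thermocouple output V = sensitivity * dT.
V = 53.1 uV/C * 177 C
V = 9398.7 uV
V = 9.399 mV

9.399 mV


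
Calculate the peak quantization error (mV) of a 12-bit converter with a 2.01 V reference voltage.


The maximum quantization error is +/- LSB/2.
LSB = Vref / 2^n = 2.01 / 4096 = 0.00049072 V
Max error = LSB / 2 = 0.00049072 / 2 = 0.00024536 V
Max error = 0.2454 mV

0.2454 mV


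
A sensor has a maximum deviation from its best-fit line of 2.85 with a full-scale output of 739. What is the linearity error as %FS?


Linearity error = (max deviation / full scale) * 100%.
Linearity = (2.85 / 739) * 100
Linearity = 0.386 %FS

0.386 %FS


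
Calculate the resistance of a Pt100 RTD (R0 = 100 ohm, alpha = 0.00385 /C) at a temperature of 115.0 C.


The RTD equation: Rt = R0 * (1 + alpha * T).
Rt = 100 * (1 + 0.00385 * 115.0)
Rt = 100 * (1 + 0.44275)
Rt = 100 * 1.44275
Rt = 144.275 ohm

144.275 ohm


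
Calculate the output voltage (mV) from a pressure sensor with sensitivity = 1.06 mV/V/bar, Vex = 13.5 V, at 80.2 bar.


Output = sensitivity * Vex * P.
Vout = 1.06 * 13.5 * 80.2
Vout = 14.31 * 80.2
Vout = 1147.66 mV

1147.66 mV


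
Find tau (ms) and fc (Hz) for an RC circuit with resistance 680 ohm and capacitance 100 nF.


Time constant: tau = R * C.
tau = 680 * 1.00e-07 = 6.8e-05 s
tau = 0.068 ms
Cutoff frequency: fc = 1 / (2*pi*R*C).
fc = 1 / (2*pi*6.8e-05) = 2340.51 Hz

tau = 0.068 ms, fc = 2340.51 Hz


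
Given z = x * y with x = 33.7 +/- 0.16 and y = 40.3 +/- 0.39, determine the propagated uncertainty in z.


For a product z = x*y, the relative uncertainty is:
uz/z = sqrt((ux/x)^2 + (uy/y)^2)
Relative uncertainties: ux/x = 0.16/33.7 = 0.004748
uy/y = 0.39/40.3 = 0.009677
z = 33.7 * 40.3 = 1358.1
uz = 1358.1 * sqrt(0.004748^2 + 0.009677^2) = 14.64

14.64


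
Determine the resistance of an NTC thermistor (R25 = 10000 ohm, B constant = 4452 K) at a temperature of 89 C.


NTC thermistor equation: Rt = R25 * exp(B * (1/T - 1/T25)).
T in Kelvin: 362.15 K, T25 = 298.15 K
1/T - 1/T25 = 1/362.15 - 1/298.15 = -0.00059273
B * (1/T - 1/T25) = 4452 * -0.00059273 = -2.6388
Rt = 10000 * exp(-2.6388) = 714.4 ohm

714.4 ohm


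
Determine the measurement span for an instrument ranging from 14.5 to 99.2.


Span = upper range - lower range.
Span = 99.2 - (14.5)
Span = 84.7

84.7


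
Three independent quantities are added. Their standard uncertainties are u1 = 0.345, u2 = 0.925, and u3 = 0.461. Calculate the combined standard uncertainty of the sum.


For a sum of independent quantities, uc = sqrt(u1^2 + u2^2 + u3^2).
uc = sqrt(0.345^2 + 0.925^2 + 0.461^2)
uc = sqrt(0.119025 + 0.855625 + 0.212521)
uc = 1.0896

1.0896


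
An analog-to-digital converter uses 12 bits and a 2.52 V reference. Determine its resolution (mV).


The resolution (LSB) of an ADC is Vref / 2^n.
LSB = 2.52 / 2^12
LSB = 2.52 / 4096
LSB = 0.00061523 V = 0.61523438 mV

0.61523438 mV


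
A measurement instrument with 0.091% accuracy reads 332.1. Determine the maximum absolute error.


Absolute error = (accuracy% / 100) * reading.
Error = (0.091 / 100) * 332.1
Error = 0.00091 * 332.1
Error = 0.3022

0.3022


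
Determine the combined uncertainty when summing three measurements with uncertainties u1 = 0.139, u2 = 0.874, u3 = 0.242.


For a sum of independent quantities, uc = sqrt(u1^2 + u2^2 + u3^2).
uc = sqrt(0.139^2 + 0.874^2 + 0.242^2)
uc = sqrt(0.019321 + 0.763876 + 0.058564)
uc = 0.9175

0.9175


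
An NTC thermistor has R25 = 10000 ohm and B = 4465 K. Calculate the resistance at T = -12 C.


NTC thermistor equation: Rt = R25 * exp(B * (1/T - 1/T25)).
T in Kelvin: 261.15 K, T25 = 298.15 K
1/T - 1/T25 = 1/261.15 - 1/298.15 = 0.0004752
B * (1/T - 1/T25) = 4465 * 0.0004752 = 2.1218
Rt = 10000 * exp(2.1218) = 83459.0 ohm

83459.0 ohm


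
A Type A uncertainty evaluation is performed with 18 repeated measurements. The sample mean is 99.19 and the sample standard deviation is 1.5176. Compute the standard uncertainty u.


The standard uncertainty for Type A evaluation is u = s / sqrt(n).
u = 1.5176 / sqrt(18)
u = 1.5176 / 4.2426
u = 0.3577

0.3577


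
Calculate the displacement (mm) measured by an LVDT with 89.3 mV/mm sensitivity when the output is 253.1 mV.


Displacement = Vout / sensitivity.
d = 253.1 / 89.3
d = 2.834 mm

2.834 mm


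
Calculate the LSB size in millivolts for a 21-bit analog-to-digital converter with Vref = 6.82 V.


The resolution (LSB) of an ADC is Vref / 2^n.
LSB = 6.82 / 2^21
LSB = 6.82 / 2097152
LSB = 3.25e-06 V = 0.00325203 mV

0.00325203 mV


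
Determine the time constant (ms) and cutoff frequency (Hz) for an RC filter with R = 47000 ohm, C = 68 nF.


Time constant: tau = R * C.
tau = 47000 * 6.80e-08 = 0.003196 s
tau = 3.196 ms
Cutoff frequency: fc = 1 / (2*pi*R*C).
fc = 1 / (2*pi*0.003196) = 49.8 Hz

tau = 3.196 ms, fc = 49.8 Hz


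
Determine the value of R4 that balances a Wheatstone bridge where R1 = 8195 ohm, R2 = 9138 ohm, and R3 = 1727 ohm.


At balance: R1*R4 = R2*R3, so R4 = R2*R3/R1.
R4 = 9138 * 1727 / 8195
R4 = 15781326 / 8195
R4 = 1925.73 ohm

1925.73 ohm


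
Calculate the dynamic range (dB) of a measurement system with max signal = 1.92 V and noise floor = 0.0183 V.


Dynamic range = 20 * log10(Vmax / Vnoise).
DR = 20 * log10(1.92 / 0.0183)
DR = 20 * log10(104.92)
DR = 40.42 dB

40.42 dB


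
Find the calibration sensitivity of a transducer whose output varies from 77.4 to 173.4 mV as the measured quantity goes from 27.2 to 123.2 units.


Sensitivity = (y2 - y1) / (x2 - x1).
S = (173.4 - 77.4) / (123.2 - 27.2)
S = 96.0 / 96.0
S = 1.0 mV/unit

1.0 mV/unit


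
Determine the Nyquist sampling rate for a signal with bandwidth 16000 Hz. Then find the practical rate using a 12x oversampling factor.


By Nyquist theorem, fs_min = 2 * fmax.
fs_min = 2 * 16000 = 32000 Hz
Practical rate = 12 * fs_min = 12 * 32000 = 384000 Hz

fs_min = 32000 Hz, fs_practical = 384000 Hz


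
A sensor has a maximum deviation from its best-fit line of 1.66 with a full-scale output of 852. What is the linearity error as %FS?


Linearity error = (max deviation / full scale) * 100%.
Linearity = (1.66 / 852) * 100
Linearity = 0.195 %FS

0.195 %FS


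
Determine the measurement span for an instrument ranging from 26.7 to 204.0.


Span = upper range - lower range.
Span = 204.0 - (26.7)
Span = 177.3

177.3


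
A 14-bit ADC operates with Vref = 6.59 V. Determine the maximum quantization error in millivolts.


The maximum quantization error is +/- LSB/2.
LSB = Vref / 2^n = 6.59 / 16384 = 0.00040222 V
Max error = LSB / 2 = 0.00040222 / 2 = 0.00020111 V
Max error = 0.2011 mV

0.2011 mV


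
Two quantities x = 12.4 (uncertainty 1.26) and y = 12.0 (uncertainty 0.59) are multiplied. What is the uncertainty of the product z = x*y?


For a product z = x*y, the relative uncertainty is:
uz/z = sqrt((ux/x)^2 + (uy/y)^2)
Relative uncertainties: ux/x = 1.26/12.4 = 0.101613
uy/y = 0.59/12.0 = 0.049167
z = 12.4 * 12.0 = 148.8
uz = 148.8 * sqrt(0.101613^2 + 0.049167^2) = 16.797

16.797


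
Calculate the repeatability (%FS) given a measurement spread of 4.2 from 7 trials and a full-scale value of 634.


Repeatability = (spread / full scale) * 100%.
R = (4.2 / 634) * 100
R = 0.662 %FS

0.662 %FS


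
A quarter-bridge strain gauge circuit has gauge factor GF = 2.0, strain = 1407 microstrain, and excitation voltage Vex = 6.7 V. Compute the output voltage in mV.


Quarter bridge output: Vout = (GF * epsilon * Vex) / 4.
Vout = (2.0 * 1407e-6 * 6.7) / 4
Vout = 0.0188538 / 4 V
Vout = 0.00471345 V = 4.7134 mV

4.7134 mV


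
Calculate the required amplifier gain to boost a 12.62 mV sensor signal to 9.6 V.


Gain = Vout / Vin (converting to same units).
G = 9.6 V / 12.62 mV
G = 9600.0 mV / 12.62 mV
G = 760.7

760.7


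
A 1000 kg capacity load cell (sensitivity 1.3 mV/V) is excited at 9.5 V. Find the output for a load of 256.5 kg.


Vout = rated_output * Vex * (load / capacity).
Vout = 1.3 * 9.5 * (256.5 / 1000)
Vout = 1.3 * 9.5 * 0.2565
Vout = 3.168 mV

3.168 mV


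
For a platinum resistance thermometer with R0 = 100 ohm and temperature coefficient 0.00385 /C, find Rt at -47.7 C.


The RTD equation: Rt = R0 * (1 + alpha * T).
Rt = 100 * (1 + 0.00385 * -47.7)
Rt = 100 * (1 + -0.183645)
Rt = 100 * 0.816355
Rt = 81.635 ohm

81.635 ohm


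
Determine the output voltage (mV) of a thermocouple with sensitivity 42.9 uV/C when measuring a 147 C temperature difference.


The thermocouple output V = sensitivity * dT.
V = 42.9 uV/C * 147 C
V = 6306.3 uV
V = 6.306 mV

6.306 mV


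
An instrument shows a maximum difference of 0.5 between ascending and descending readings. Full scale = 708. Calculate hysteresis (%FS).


Hysteresis = (max difference / full scale) * 100%.
H = (0.5 / 708) * 100
H = 0.071 %FS

0.071 %FS


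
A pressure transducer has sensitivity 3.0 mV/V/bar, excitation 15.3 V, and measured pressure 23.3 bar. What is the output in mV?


Output = sensitivity * Vex * P.
Vout = 3.0 * 15.3 * 23.3
Vout = 45.9 * 23.3
Vout = 1069.47 mV

1069.47 mV


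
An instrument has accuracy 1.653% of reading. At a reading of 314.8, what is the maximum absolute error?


Absolute error = (accuracy% / 100) * reading.
Error = (1.653 / 100) * 314.8
Error = 0.01653 * 314.8
Error = 5.2036

5.2036


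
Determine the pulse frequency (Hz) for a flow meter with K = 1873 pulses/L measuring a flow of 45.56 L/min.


Frequency = K * Q / 60 (converting L/min to L/s).
f = 1873 * 45.56 / 60
f = 85333.88 / 60
f = 1422.23 Hz

1422.23 Hz


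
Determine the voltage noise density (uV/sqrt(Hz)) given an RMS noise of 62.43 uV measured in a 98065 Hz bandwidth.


Noise spectral density = Vrms / sqrt(BW).
NSD = 62.43 / sqrt(98065)
NSD = 62.43 / 313.1533
NSD = 0.1994 uV/sqrt(Hz)

0.1994 uV/sqrt(Hz)


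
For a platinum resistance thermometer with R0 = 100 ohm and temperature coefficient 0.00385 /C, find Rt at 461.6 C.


The RTD equation: Rt = R0 * (1 + alpha * T).
Rt = 100 * (1 + 0.00385 * 461.6)
Rt = 100 * (1 + 1.77716)
Rt = 100 * 2.77716
Rt = 277.716 ohm

277.716 ohm


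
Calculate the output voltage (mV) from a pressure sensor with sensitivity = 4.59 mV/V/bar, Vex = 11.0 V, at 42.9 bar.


Output = sensitivity * Vex * P.
Vout = 4.59 * 11.0 * 42.9
Vout = 50.49 * 42.9
Vout = 2166.02 mV

2166.02 mV


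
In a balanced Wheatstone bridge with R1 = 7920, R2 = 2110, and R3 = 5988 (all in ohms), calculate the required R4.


At balance: R1*R4 = R2*R3, so R4 = R2*R3/R1.
R4 = 2110 * 5988 / 7920
R4 = 12634680 / 7920
R4 = 1595.29 ohm

1595.29 ohm


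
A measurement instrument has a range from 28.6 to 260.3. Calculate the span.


Span = upper range - lower range.
Span = 260.3 - (28.6)
Span = 231.7

231.7


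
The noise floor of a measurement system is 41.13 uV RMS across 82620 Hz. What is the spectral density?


Noise spectral density = Vrms / sqrt(BW).
NSD = 41.13 / sqrt(82620)
NSD = 41.13 / 287.4369
NSD = 0.1431 uV/sqrt(Hz)

0.1431 uV/sqrt(Hz)


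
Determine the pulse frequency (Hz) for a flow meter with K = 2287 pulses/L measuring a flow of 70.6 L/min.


Frequency = K * Q / 60 (converting L/min to L/s).
f = 2287 * 70.6 / 60
f = 161462.2 / 60
f = 2691.04 Hz

2691.04 Hz


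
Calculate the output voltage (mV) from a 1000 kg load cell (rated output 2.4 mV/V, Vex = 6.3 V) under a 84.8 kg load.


Vout = rated_output * Vex * (load / capacity).
Vout = 2.4 * 6.3 * (84.8 / 1000)
Vout = 2.4 * 6.3 * 0.0848
Vout = 1.282 mV

1.282 mV


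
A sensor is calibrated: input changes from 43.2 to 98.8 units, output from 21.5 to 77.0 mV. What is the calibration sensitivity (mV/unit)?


Sensitivity = (y2 - y1) / (x2 - x1).
S = (77.0 - 21.5) / (98.8 - 43.2)
S = 55.5 / 55.6
S = 0.9982 mV/unit

0.9982 mV/unit


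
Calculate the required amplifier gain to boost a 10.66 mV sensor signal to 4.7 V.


Gain = Vout / Vin (converting to same units).
G = 4.7 V / 10.66 mV
G = 4700.0 mV / 10.66 mV
G = 440.9

440.9


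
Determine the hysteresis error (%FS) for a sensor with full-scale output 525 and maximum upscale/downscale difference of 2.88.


Hysteresis = (max difference / full scale) * 100%.
H = (2.88 / 525) * 100
H = 0.549 %FS

0.549 %FS


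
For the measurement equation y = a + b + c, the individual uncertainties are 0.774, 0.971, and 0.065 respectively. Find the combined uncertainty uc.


For a sum of independent quantities, uc = sqrt(u1^2 + u2^2 + u3^2).
uc = sqrt(0.774^2 + 0.971^2 + 0.065^2)
uc = sqrt(0.599076 + 0.942841 + 0.004225)
uc = 1.2434

1.2434


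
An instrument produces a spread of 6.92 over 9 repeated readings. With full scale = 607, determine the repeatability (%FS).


Repeatability = (spread / full scale) * 100%.
R = (6.92 / 607) * 100
R = 1.14 %FS

1.14 %FS


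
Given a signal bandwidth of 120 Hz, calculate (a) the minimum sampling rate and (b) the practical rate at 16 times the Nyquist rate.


By Nyquist theorem, fs_min = 2 * fmax.
fs_min = 2 * 120 = 240 Hz
Practical rate = 16 * fs_min = 16 * 240 = 3840 Hz

fs_min = 240 Hz, fs_practical = 3840 Hz


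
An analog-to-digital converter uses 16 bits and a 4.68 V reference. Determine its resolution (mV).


The resolution (LSB) of an ADC is Vref / 2^n.
LSB = 4.68 / 2^16
LSB = 4.68 / 65536
LSB = 7.141e-05 V = 0.07141113 mV

0.07141113 mV


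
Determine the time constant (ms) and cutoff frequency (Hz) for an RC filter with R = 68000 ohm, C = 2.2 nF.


Time constant: tau = R * C.
tau = 68000 * 2.20e-09 = 0.0001496 s
tau = 0.1496 ms
Cutoff frequency: fc = 1 / (2*pi*R*C).
fc = 1 / (2*pi*0.0001496) = 1063.87 Hz

tau = 0.1496 ms, fc = 1063.87 Hz


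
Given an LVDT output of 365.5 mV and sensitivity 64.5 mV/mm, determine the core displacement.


Displacement = Vout / sensitivity.
d = 365.5 / 64.5
d = 5.667 mm

5.667 mm


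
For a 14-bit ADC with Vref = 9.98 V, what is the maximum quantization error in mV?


The maximum quantization error is +/- LSB/2.
LSB = Vref / 2^n = 9.98 / 16384 = 0.00060913 V
Max error = LSB / 2 = 0.00060913 / 2 = 0.00030457 V
Max error = 0.3046 mV

0.3046 mV


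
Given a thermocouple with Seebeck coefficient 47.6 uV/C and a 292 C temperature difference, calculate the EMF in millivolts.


The thermocouple output V = sensitivity * dT.
V = 47.6 uV/C * 292 C
V = 13899.2 uV
V = 13.899 mV

13.899 mV


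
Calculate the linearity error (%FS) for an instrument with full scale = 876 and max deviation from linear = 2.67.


Linearity error = (max deviation / full scale) * 100%.
Linearity = (2.67 / 876) * 100
Linearity = 0.305 %FS

0.305 %FS


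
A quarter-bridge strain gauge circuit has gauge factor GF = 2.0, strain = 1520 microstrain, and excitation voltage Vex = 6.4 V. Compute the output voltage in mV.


Quarter bridge output: Vout = (GF * epsilon * Vex) / 4.
Vout = (2.0 * 1520e-6 * 6.4) / 4
Vout = 0.019456 / 4 V
Vout = 0.004864 V = 4.864 mV

4.864 mV


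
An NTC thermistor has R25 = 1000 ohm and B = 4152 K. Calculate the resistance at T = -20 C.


NTC thermistor equation: Rt = R25 * exp(B * (1/T - 1/T25)).
T in Kelvin: 253.15 K, T25 = 298.15 K
1/T - 1/T25 = 1/253.15 - 1/298.15 = 0.00059621
B * (1/T - 1/T25) = 4152 * 0.00059621 = 2.4755
Rt = 1000 * exp(2.4755) = 11887.3 ohm

11887.3 ohm


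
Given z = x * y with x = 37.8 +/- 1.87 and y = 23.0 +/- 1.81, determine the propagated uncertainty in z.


For a product z = x*y, the relative uncertainty is:
uz/z = sqrt((ux/x)^2 + (uy/y)^2)
Relative uncertainties: ux/x = 1.87/37.8 = 0.049471
uy/y = 1.81/23.0 = 0.078696
z = 37.8 * 23.0 = 869.4
uz = 869.4 * sqrt(0.049471^2 + 0.078696^2) = 80.814

80.814


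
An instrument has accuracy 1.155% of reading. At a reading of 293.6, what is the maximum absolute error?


Absolute error = (accuracy% / 100) * reading.
Error = (1.155 / 100) * 293.6
Error = 0.01155 * 293.6
Error = 3.3911

3.3911


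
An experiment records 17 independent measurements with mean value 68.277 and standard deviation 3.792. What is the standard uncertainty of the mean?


The standard uncertainty for Type A evaluation is u = s / sqrt(n).
u = 3.792 / sqrt(17)
u = 3.792 / 4.1231
u = 0.9197

0.9197


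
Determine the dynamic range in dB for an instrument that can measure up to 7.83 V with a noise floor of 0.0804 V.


Dynamic range = 20 * log10(Vmax / Vnoise).
DR = 20 * log10(7.83 / 0.0804)
DR = 20 * log10(97.39)
DR = 39.77 dB

39.77 dB


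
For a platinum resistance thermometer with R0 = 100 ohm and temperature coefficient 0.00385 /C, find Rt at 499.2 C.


The RTD equation: Rt = R0 * (1 + alpha * T).
Rt = 100 * (1 + 0.00385 * 499.2)
Rt = 100 * (1 + 1.92192)
Rt = 100 * 2.92192
Rt = 292.192 ohm

292.192 ohm


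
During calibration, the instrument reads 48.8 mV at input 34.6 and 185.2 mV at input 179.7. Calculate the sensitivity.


Sensitivity = (y2 - y1) / (x2 - x1).
S = (185.2 - 48.8) / (179.7 - 34.6)
S = 136.4 / 145.1
S = 0.94 mV/unit

0.94 mV/unit


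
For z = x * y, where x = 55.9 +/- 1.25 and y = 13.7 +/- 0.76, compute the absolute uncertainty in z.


For a product z = x*y, the relative uncertainty is:
uz/z = sqrt((ux/x)^2 + (uy/y)^2)
Relative uncertainties: ux/x = 1.25/55.9 = 0.022361
uy/y = 0.76/13.7 = 0.055474
z = 55.9 * 13.7 = 765.8
uz = 765.8 * sqrt(0.022361^2 + 0.055474^2) = 45.806

45.806


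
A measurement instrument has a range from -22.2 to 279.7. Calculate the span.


Span = upper range - lower range.
Span = 279.7 - (-22.2)
Span = 301.9

301.9


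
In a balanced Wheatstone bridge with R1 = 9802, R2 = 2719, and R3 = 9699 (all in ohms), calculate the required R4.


At balance: R1*R4 = R2*R3, so R4 = R2*R3/R1.
R4 = 2719 * 9699 / 9802
R4 = 26371581 / 9802
R4 = 2690.43 ohm

2690.43 ohm
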